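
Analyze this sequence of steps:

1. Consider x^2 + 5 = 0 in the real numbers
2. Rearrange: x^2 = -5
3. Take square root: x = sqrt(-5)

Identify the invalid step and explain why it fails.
Step 3: Take square root: x = sqrt(-5)

Step 3 takes the square root of -5, which is negative. In the real number system, the square root of a negative number is undefined. The equation x^2 + 5 = 0 has no real solutions. Square roots of negative numbers only exist in the complex numbers.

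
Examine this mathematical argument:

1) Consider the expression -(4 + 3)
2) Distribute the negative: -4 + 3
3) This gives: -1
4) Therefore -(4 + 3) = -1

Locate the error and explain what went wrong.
Step 2: Distribute the negative: -4 + 3

Step 2 incorrectly distributes the negative sign. The correct distribution is -(4 + 3) = -4 - 3 = -7. The negative must be applied to both terms, not just the first. The error treats -(4 + 3) as -4 + 3, which equals -1 instead of -7.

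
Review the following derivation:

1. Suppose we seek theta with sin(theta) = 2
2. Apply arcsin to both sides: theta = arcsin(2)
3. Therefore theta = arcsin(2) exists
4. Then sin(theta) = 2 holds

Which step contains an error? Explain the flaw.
Step 2: Apply arcsin to both sides: theta = arcsin(2)

Step 2 applies arcsin to 2. However, arcsin(x) is only defined for x in [-1, 1] because sin(theta) can only produce values in that range. Since |2| > 1, arcsin(2) is undefined. There is no angle whose sine equals 2.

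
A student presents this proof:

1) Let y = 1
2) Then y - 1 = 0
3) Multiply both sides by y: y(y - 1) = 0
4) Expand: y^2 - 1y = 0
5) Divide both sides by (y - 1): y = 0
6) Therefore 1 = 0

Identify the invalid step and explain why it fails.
Step 5: Divide both sides by (y - 1): y = 0

Step 5 divides both sides by (y - 1). However, since y = 1, we have (y - 1) = 0. Division by zero is undefined, making this step invalid.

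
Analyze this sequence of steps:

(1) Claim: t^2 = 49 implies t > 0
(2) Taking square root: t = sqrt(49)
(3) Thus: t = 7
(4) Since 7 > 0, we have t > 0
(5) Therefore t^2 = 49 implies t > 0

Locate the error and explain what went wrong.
Step 2: Taking square root: t = sqrt(49)

Step 2 takes the square root and assumes the positive root only. The equation t^2 = 49 actually has two solutions: t = 7 and t = -7. The proof silently assumes t > 0 without justification, then uses this assumption to conclude t > 0, which is circular. The counterexample t = -7 shows the claim is false.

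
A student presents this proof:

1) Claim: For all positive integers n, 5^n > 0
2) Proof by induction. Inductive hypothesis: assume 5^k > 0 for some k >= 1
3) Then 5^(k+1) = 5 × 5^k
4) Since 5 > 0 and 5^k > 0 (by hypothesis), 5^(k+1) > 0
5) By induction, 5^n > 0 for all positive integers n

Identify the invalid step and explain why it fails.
Step 5: By induction, 5^n > 0 for all positive integers n

Step 5 concludes the proof by induction, but no base case was ever established. A valid induction proof requires: (1) a base case proving 5^1 > 0, and (2) an inductive step showing IF 5^k > 0 THEN 5^(k+1) > 0. Steps 2-4 correctly establish the inductive step, but without the base case the conclusion in step 5 does not follow.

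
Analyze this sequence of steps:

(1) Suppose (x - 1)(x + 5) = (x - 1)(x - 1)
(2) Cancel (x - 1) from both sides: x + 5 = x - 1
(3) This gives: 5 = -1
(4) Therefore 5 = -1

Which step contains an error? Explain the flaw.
Step 2: Cancel (x - 1) from both sides: x + 5 = x - 1

Step 2 cancels (x - 1) from both sides. This is only valid if (x - 1) ≠ 0, i.e., x ≠ 1. When x = 1, both sides equal zero regardless of the other factors. The correct approach requires considering x = 1 as a separate case.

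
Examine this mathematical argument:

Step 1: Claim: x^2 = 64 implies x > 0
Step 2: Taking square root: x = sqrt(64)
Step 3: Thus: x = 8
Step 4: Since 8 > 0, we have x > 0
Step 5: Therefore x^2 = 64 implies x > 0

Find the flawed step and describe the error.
Step 2: Taking square root: x = sqrt(64)

Step 2 takes the square root and assumes the positive root only. The equation x^2 = 64 actually has two solutions: x = 8 and x = -8. The proof silently assumes x > 0 without justification, then uses this assumption to conclude x > 0, which is circular. The counterexample x = -8 shows the claim is false.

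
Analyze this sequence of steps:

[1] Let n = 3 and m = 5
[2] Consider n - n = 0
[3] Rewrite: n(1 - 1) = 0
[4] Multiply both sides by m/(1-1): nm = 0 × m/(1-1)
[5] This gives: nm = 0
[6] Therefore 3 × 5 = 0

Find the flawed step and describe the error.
Step 4: Multiply both sides by m/(1-1): nm = 0 × m/(1-1)

Step 4 multiplies both sides by m/(1-1). However, 1-1 = 0, so this is multiplication by m/0, which is undefined. We cannot multiply by an undefined expression.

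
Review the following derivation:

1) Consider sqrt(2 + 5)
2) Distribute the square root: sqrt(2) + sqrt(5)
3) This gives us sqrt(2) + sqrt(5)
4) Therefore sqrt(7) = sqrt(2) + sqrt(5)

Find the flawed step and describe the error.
Step 2: Distribute the square root: sqrt(2) + sqrt(5)

Step 2 incorrectly 'distributes' the square root over addition. The square root function does not distribute: sqrt(a + b) ≠ sqrt(a) + sqrt(b). In fact, sqrt(2 + 5) = sqrt(7) ≈ 2.6458, while sqrt(2) + sqrt(5) ≈ 3.6503.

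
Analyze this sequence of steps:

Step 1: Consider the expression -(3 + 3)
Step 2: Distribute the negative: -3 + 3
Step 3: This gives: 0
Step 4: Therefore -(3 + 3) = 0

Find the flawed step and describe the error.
Step 2: Distribute the negative: -3 + 3

Step 2 incorrectly distributes the negative sign. The correct distribution is -(3 + 3) = -3 - 3 = -6. The negative must be applied to both terms, not just the first. The error treats -(3 + 3) as -3 + 3, which equals 0 instead of -6.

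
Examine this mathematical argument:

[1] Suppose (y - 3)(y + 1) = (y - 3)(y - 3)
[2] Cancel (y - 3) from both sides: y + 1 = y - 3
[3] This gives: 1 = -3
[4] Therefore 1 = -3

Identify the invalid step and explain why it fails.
Step 2: Cancel (y - 3) from both sides: y + 1 = y - 3

Step 2 cancels (y - 3) from both sides. This is only valid if (y - 3) ≠ 0, i.e., y ≠ 3. When y = 3, both sides equal zero regardless of the other factors. The correct approach requires considering y = 3 as a separate case.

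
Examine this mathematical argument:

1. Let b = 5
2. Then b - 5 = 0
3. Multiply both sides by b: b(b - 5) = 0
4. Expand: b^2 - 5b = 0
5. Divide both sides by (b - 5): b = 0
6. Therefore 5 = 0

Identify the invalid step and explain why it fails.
Step 5: Divide both sides by (b - 5): b = 0

Step 5 divides both sides by (b - 5). However, since b = 5, we have (b - 5) = 0. Division by zero is undefined, making this step invalid.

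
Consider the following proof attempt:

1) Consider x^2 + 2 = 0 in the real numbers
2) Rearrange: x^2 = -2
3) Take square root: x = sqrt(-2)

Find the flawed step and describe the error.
Step 3: Take square root: x = sqrt(-2)

Step 3 takes the square root of -2, which is negative. In the real number system, the square root of a negative number is undefined. The equation x^2 + 2 = 0 has no real solutions. Square roots of negative numbers only exist in the complex numbers.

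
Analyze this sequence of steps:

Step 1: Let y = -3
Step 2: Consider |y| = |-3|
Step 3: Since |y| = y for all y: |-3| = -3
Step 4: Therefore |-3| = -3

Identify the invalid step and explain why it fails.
Step 3: Since |y| = y for all y: |-3| = -3

Step 3 incorrectly states that |y| = y for all y. The correct definition is |y| = y when y >= 0, and |y| = -y when y < 0. Since -3 < 0, we have |-3| = -(-3) = 3, not -3.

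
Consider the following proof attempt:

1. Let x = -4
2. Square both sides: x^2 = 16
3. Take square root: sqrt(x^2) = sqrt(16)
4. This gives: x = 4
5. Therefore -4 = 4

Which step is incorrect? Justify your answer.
Step 4: This gives: x = 4

Step 4 incorrectly states that sqrt(x^2) = x. The correct identity is sqrt(x^2) = |x|. Since x = -4 < 0, we have sqrt(x^2) = |-4| = 4, not x = -4.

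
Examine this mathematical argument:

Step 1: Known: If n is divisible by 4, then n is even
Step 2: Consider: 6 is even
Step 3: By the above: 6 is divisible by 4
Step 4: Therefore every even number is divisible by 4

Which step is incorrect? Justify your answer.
Step 3: By the above: 6 is divisible by 4

Step 3 commits the fallacy of affirming the consequent. The known fact 'divisible by 4 → even' does NOT imply 'even → divisible by 4'. That would be the converse, which is false. For example, 6 is even but 6 ÷ 4 = 1.50, which is not an integer.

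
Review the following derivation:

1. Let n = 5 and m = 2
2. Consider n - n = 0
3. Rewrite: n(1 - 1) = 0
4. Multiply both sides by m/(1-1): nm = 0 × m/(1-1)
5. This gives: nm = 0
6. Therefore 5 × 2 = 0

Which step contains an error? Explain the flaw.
Step 4: Multiply both sides by m/(1-1): nm = 0 × m/(1-1)

Step 4 multiplies both sides by m/(1-1). However, 1-1 = 0, so this is multiplication by m/0, which is undefined. We cannot multiply by an undefined expression.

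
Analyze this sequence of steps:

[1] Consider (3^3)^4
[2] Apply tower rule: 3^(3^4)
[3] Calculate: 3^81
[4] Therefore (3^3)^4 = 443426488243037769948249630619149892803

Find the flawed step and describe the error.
Step 2: Apply tower rule: 3^(3^4)

Step 2 incorrectly states that (a^b)^c = a^(b^c). The correct rule is (a^b)^c = a^(b×c). The actual value is (3^3)^4 = 3^12 = 531441, not 3^81 = 443426488243037769948249630619149892803.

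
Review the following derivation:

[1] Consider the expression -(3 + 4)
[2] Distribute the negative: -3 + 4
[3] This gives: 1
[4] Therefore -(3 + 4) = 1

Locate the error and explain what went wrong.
Step 2: Distribute the negative: -3 + 4

Step 2 incorrectly distributes the negative sign. The correct distribution is -(3 + 4) = -3 - 4 = -7. The negative must be applied to both terms, not just the first. The error treats -(3 + 4) as -3 + 4, which equals 1 instead of -7.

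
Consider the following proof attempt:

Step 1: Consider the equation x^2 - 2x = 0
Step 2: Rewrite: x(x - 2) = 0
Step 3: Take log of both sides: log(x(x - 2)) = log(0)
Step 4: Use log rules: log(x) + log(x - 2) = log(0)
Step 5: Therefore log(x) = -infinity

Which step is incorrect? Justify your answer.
Step 3: Take log of both sides: log(x(x - 2)) = log(0)

Step 3 takes the logarithm of both sides, resulting in log(0) on the right side. The logarithm is only defined for positive numbers; log(0) is undefined (approaches negative infinity). This operation is invalid.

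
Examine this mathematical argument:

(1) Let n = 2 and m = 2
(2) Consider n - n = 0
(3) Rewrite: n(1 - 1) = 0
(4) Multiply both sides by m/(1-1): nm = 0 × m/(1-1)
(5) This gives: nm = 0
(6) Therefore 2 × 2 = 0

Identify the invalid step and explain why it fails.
Step 4: Multiply both sides by m/(1-1): nm = 0 × m/(1-1)

Step 4 multiplies both sides by m/(1-1). However, 1-1 = 0, so this is multiplication by m/0, which is undefined. We cannot multiply by an undefined expression.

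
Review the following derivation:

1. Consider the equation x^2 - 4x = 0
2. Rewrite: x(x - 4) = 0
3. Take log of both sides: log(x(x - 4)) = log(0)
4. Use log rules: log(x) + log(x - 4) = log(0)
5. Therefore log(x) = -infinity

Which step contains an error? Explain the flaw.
Step 3: Take log of both sides: log(x(x - 4)) = log(0)

Step 3 takes the logarithm of both sides, resulting in log(0) on the right side. The logarithm is only defined for positive numbers; log(0) is undefined (approaches negative infinity). This operation is invalid.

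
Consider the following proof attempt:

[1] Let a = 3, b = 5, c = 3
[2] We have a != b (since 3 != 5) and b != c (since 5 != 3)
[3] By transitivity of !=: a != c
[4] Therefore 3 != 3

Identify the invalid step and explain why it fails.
Step 3: By transitivity of !=: a != c

Step 3 incorrectly applies transitivity to the '!=' relation. Transitivity states: if a R b and b R c, then a R c. However, '!=' is not transitive. Counterexample: 3 != 5 and 5 != 3, but 3 = 3 (both equal 3). Transitivity holds for relations like <, <=, =, but not for !=.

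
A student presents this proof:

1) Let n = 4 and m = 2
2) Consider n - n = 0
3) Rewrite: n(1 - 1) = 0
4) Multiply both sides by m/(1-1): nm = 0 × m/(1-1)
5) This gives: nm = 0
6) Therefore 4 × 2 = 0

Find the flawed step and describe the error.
Step 4: Multiply both sides by m/(1-1): nm = 0 × m/(1-1)

Step 4 multiplies both sides by m/(1-1). However, 1-1 = 0, so this is multiplication by m/0, which is undefined. We cannot multiply by an undefined expression.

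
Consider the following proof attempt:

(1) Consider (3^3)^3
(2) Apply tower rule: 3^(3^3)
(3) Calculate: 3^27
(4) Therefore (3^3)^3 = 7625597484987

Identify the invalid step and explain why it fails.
Step 2: Apply tower rule: 3^(3^3)

Step 2 incorrectly states that (a^b)^c = a^(b^c). The correct rule is (a^b)^c = a^(b×c). The actual value is (3^3)^3 = 3^9 = 19683, not 3^27 = 7625597484987.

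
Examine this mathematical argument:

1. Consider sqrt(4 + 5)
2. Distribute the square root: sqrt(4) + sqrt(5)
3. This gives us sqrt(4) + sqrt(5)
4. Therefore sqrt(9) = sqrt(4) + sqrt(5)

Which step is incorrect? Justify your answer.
Step 2: Distribute the square root: sqrt(4) + sqrt(5)

Step 2 incorrectly 'distributes' the square root over addition. The square root function does not distribute: sqrt(a + b) ≠ sqrt(a) + sqrt(b). In fact, sqrt(4 + 5) = sqrt(9) ≈ 3.0000, while sqrt(4) + sqrt(5) ≈ 4.2361.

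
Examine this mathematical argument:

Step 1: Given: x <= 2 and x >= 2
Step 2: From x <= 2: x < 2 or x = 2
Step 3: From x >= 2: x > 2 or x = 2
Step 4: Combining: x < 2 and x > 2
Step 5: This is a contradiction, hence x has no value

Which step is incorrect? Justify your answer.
Step 4: Combining: x < 2 and x > 2

Step 4 incorrectly combines the conditions. From x <= 2 and x >= 2, the intersection is x = 2. The error treats the 'or' cases as 'and' requirements. The correct conclusion is that x = 2 is the unique solution, not that no solution exists.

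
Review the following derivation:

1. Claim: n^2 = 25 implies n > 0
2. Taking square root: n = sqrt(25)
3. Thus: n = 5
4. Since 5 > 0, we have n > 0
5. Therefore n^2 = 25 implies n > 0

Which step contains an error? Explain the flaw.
Step 2: Taking square root: n = sqrt(25)

Step 2 takes the square root and assumes the positive root only. The equation n^2 = 25 actually has two solutions: n = 5 and n = -5. The proof silently assumes n > 0 without justification, then uses this assumption to conclude n > 0, which is circular. The counterexample n = -5 shows the claim is false.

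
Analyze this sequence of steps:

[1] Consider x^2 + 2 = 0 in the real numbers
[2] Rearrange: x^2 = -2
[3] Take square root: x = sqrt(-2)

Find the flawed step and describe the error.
Step 3: Take square root: x = sqrt(-2)

Step 3 takes the square root of -2, which is negative. In the real number system, the square root of a negative number is undefined. The equation x^2 + 2 = 0 has no real solutions. Square roots of negative numbers only exist in the complex numbers.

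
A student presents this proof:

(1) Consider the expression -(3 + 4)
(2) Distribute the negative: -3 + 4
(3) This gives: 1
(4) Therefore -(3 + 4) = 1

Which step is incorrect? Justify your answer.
Step 2: Distribute the negative: -3 + 4

Step 2 incorrectly distributes the negative sign. The correct distribution is -(3 + 4) = -3 - 4 = -7. The negative must be applied to both terms, not just the first. The error treats -(3 + 4) as -3 + 4, which equals 1 instead of -7.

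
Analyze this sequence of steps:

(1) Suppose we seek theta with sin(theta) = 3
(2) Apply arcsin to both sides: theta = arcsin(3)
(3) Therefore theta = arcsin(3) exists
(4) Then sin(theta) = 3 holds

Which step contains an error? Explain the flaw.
Step 2: Apply arcsin to both sides: theta = arcsin(3)

Step 2 applies arcsin to 3. However, arcsin(x) is only defined for x in [-1, 1] because sin(theta) can only produce values in that range. Since |3| > 1, arcsin(3) is undefined. There is no angle whose sine equals 3.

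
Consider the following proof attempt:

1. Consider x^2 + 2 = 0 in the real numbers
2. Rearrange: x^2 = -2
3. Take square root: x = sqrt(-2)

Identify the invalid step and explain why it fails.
Step 3: Take square root: x = sqrt(-2)

Step 3 takes the square root of -2, which is negative. In the real number system, the square root of a negative number is undefined. The equation x^2 + 2 = 0 has no real solutions. Square roots of negative numbers only exist in the complex numbers.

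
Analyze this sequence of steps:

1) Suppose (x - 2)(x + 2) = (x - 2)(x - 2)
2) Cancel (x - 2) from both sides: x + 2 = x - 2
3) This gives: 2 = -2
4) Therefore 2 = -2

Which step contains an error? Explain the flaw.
Step 2: Cancel (x - 2) from both sides: x + 2 = x - 2

Step 2 cancels (x - 2) from both sides. This is only valid if (x - 2) ≠ 0, i.e., x ≠ 2. When x = 2, both sides equal zero regardless of the other factors. The correct approach requires considering x = 2 as a separate case.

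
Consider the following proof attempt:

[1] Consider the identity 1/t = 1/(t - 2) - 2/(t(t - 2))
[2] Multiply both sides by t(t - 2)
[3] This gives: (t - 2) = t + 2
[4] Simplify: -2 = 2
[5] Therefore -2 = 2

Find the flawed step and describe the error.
Step 3: This gives: (t - 2) = t + 2

Step 3 makes a sign error when clearing denominators. Multiplying -2/(t(t - 2)) by t(t - 2) gives -2, not +2. The correct result is (t - 2) = t - 2, which is trivially true, not (t - 2) = t + 2. (Step 1 is a valid identity: 1/(t - 2) - 2/(t(t - 2)) = (t - 2)/(t(t - 2)) = 1/t.)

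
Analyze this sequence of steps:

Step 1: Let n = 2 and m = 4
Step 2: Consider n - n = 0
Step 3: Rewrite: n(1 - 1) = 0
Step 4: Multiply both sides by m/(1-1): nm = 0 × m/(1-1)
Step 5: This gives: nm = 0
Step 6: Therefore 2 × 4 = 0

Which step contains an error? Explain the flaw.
Step 4: Multiply both sides by m/(1-1): nm = 0 × m/(1-1)

Step 4 multiplies both sides by m/(1-1). However, 1-1 = 0, so this is multiplication by m/0, which is undefined. We cannot multiply by an undefined expression.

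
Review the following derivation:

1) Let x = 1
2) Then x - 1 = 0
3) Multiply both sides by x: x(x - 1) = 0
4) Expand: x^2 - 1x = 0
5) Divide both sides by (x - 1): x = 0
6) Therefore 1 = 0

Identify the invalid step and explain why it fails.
Step 5: Divide both sides by (x - 1): x = 0

Step 5 divides both sides by (x - 1). However, since x = 1, we have (x - 1) = 0. Division by zero is undefined, making this step invalid.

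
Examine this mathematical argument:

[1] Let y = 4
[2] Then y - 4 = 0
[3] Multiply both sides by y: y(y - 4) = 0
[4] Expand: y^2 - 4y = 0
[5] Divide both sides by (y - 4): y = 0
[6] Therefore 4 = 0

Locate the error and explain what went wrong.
Step 5: Divide both sides by (y - 4): y = 0

Step 5 divides both sides by (y - 4). However, since y = 4, we have (y - 4) = 0. Division by zero is undefined, making this step invalid.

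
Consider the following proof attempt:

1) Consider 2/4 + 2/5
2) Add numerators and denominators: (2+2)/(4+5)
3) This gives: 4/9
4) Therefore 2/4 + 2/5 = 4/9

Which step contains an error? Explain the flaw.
Step 2: Add numerators and denominators: (2+2)/(4+5)

Step 2 incorrectly adds fractions by separately adding numerators and denominators. This is wrong. The correct method requires a common denominator: 2/4 + 2/5 = (2×5 + 2×4)/(4×5) = 18/20 = 9/10. The method used gives 4/9, which is different.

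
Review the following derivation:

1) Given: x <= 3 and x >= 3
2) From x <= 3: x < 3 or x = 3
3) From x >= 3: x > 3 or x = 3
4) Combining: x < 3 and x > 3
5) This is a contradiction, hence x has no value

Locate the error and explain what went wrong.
Step 4: Combining: x < 3 and x > 3

Step 4 incorrectly combines the conditions. From x <= 3 and x >= 3, the intersection is x = 3. The error treats the 'or' cases as 'and' requirements. The correct conclusion is that x = 3 is the unique solution, not that no solution exists.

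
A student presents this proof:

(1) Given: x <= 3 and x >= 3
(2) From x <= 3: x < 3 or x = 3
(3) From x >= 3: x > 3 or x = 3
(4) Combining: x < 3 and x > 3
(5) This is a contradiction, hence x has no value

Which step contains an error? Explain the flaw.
Step 4: Combining: x < 3 and x > 3

Step 4 incorrectly combines the conditions. From x <= 3 and x >= 3, the intersection is x = 3. The error treats the 'or' cases as 'and' requirements. The correct conclusion is that x = 3 is the unique solution, not that no solution exists.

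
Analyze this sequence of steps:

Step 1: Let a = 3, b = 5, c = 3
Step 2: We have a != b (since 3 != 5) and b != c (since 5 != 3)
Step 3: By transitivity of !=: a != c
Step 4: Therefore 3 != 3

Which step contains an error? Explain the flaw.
Step 3: By transitivity of !=: a != c

Step 3 incorrectly applies transitivity to the '!=' relation. Transitivity states: if a R b and b R c, then a R c. However, '!=' is not transitive. Counterexample: 3 != 5 and 5 != 3, but 3 = 3 (both equal 3). Transitivity holds for relations like <, <=, =, but not for !=.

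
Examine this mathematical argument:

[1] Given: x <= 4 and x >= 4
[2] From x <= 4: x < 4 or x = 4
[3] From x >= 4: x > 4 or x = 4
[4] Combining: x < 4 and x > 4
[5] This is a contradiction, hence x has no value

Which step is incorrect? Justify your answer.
Step 4: Combining: x < 4 and x > 4

Step 4 incorrectly combines the conditions. From x <= 4 and x >= 4, the intersection is x = 4. The error treats the 'or' cases as 'and' requirements. The correct conclusion is that x = 4 is the unique solution, not that no solution exists.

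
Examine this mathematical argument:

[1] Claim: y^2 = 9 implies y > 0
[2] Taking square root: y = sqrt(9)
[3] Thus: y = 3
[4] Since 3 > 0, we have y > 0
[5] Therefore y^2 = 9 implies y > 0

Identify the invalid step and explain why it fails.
Step 2: Taking square root: y = sqrt(9)

Step 2 takes the square root and assumes the positive root only. The equation y^2 = 9 actually has two solutions: y = 3 and y = -3. The proof silently assumes y > 0 without justification, then uses this assumption to conclude y > 0, which is circular. The counterexample y = -3 shows the claim is false.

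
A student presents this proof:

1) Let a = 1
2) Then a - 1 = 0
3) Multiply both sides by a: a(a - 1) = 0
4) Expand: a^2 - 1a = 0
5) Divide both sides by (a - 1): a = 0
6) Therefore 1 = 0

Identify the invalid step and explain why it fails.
Step 5: Divide both sides by (a - 1): a = 0

Step 5 divides both sides by (a - 1). However, since a = 1, we have (a - 1) = 0. Division by zero is undefined, making this step invalid.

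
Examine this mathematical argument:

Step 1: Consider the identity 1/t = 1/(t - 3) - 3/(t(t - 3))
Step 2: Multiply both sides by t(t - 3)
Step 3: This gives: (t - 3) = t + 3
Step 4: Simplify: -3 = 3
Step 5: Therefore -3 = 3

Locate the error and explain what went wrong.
Step 3: This gives: (t - 3) = t + 3

Step 3 makes a sign error when clearing denominators. Multiplying -3/(t(t - 3)) by t(t - 3) gives -3, not +3. The correct result is (t - 3) = t - 3, which is trivially true, not (t - 3) = t + 3. (Step 1 is a valid identity: 1/(t - 3) - 3/(t(t - 3)) = (t - 3)/(t(t - 3)) = 1/t.)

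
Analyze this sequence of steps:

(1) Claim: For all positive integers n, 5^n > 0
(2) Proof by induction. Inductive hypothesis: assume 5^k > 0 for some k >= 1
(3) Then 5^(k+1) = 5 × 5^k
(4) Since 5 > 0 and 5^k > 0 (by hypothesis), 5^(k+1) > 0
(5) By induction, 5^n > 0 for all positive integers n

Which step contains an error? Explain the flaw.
Step 5: By induction, 5^n > 0 for all positive integers n

Step 5 concludes the proof by induction, but no base case was ever established. A valid induction proof requires: (1) a base case proving 5^1 > 0, and (2) an inductive step showing IF 5^k > 0 THEN 5^(k+1) > 0. Steps 2-4 correctly establish the inductive step, but without the base case the conclusion in step 5 does not follow.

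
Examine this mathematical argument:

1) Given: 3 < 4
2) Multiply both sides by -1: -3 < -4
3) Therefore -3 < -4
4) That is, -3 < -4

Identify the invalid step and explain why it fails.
Step 2: Multiply both sides by -1: -3 < -4

Step 2 multiplies both sides by -1 but fails to reverse the inequality sign. When multiplying (or dividing) an inequality by a negative number, the direction must be reversed. Since 3 < 4, we should get -3 > -4, i.e., -3 > -4.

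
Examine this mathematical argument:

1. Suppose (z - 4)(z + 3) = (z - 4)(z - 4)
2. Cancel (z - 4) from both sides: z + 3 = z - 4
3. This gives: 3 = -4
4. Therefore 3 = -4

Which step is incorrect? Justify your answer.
Step 2: Cancel (z - 4) from both sides: z + 3 = z - 4

Step 2 cancels (z - 4) from both sides. This is only valid if (z - 4) ≠ 0, i.e., z ≠ 4. When z = 4, both sides equal zero regardless of the other factors. The correct approach requires considering z = 4 as a separate case.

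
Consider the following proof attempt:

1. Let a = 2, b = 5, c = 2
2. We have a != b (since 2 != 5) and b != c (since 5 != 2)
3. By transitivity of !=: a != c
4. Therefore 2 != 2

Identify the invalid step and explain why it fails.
Step 3: By transitivity of !=: a != c

Step 3 incorrectly applies transitivity to the '!=' relation. Transitivity states: if a R b and b R c, then a R c. However, '!=' is not transitive. Counterexample: 2 != 5 and 5 != 2, but 2 = 2 (both equal 2). Transitivity holds for relations like <, <=, =, but not for !=.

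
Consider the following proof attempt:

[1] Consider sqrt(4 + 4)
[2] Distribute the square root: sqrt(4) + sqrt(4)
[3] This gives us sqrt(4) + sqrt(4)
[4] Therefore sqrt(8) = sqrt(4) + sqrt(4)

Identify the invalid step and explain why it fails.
Step 2: Distribute the square root: sqrt(4) + sqrt(4)

Step 2 incorrectly 'distributes' the square root over addition. The square root function does not distribute: sqrt(a + b) ≠ sqrt(a) + sqrt(b). In fact, sqrt(4 + 4) = sqrt(8) ≈ 2.8284, while sqrt(4) + sqrt(4) ≈ 4.0000.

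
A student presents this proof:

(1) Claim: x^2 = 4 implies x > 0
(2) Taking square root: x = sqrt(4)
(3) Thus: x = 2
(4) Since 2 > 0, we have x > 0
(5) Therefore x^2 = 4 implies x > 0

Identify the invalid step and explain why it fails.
Step 2: Taking square root: x = sqrt(4)

Step 2 takes the square root and assumes the positive root only. The equation x^2 = 4 actually has two solutions: x = 2 and x = -2. The proof silently assumes x > 0 without justification, then uses this assumption to conclude x > 0, which is circular. The counterexample x = -2 shows the claim is false.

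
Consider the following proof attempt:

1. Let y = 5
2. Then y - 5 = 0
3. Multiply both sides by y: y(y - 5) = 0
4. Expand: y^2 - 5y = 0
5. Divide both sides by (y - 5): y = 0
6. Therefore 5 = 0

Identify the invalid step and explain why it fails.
Step 5: Divide both sides by (y - 5): y = 0

Step 5 divides both sides by (y - 5). However, since y = 5, we have (y - 5) = 0. Division by zero is undefined, making this step invalid.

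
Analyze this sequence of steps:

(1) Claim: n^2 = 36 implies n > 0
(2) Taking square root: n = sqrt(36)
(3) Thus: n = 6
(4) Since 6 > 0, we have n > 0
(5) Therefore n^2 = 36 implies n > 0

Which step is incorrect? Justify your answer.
Step 2: Taking square root: n = sqrt(36)

Step 2 takes the square root and assumes the positive root only. The equation n^2 = 36 actually has two solutions: n = 6 and n = -6. The proof silently assumes n > 0 without justification, then uses this assumption to conclude n > 0, which is circular. The counterexample n = -6 shows the claim is false.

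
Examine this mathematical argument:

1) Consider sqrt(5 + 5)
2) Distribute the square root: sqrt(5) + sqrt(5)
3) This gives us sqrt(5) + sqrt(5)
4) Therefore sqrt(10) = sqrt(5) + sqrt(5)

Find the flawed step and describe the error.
Step 2: Distribute the square root: sqrt(5) + sqrt(5)

Step 2 incorrectly 'distributes' the square root over addition. The square root function does not distribute: sqrt(a + b) ≠ sqrt(a) + sqrt(b). In fact, sqrt(5 + 5) = sqrt(10) ≈ 3.1623, while sqrt(5) + sqrt(5) ≈ 4.4721.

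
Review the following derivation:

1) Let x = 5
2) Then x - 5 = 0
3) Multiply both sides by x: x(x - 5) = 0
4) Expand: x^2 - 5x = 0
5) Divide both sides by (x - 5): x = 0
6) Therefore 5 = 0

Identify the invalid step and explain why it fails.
Step 5: Divide both sides by (x - 5): x = 0

Step 5 divides both sides by (x - 5). However, since x = 5, we have (x - 5) = 0. Division by zero is undefined, making this step invalid.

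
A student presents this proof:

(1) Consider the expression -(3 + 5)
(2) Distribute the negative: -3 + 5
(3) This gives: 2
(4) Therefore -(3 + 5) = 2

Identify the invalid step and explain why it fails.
Step 2: Distribute the negative: -3 + 5

Step 2 incorrectly distributes the negative sign. The correct distribution is -(3 + 5) = -3 - 5 = -8. The negative must be applied to both terms, not just the first. The error treats -(3 + 5) as -3 + 5, which equals 2 instead of -8.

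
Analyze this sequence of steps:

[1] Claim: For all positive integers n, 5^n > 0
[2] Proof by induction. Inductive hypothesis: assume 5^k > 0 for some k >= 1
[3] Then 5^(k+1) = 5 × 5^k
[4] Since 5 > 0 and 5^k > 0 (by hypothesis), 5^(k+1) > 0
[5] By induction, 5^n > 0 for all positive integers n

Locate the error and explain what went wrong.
Step 5: By induction, 5^n > 0 for all positive integers n

Step 5 concludes the proof by induction, but no base case was ever established. A valid induction proof requires: (1) a base case proving 5^1 > 0, and (2) an inductive step showing IF 5^k > 0 THEN 5^(k+1) > 0. Steps 2-4 correctly establish the inductive step, but without the base case the conclusion in step 5 does not follow.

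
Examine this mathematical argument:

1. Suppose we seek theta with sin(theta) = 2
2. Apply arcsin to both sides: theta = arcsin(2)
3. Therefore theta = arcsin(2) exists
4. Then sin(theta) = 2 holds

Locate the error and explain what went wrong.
Step 2: Apply arcsin to both sides: theta = arcsin(2)

Step 2 applies arcsin to 2. However, arcsin(x) is only defined for x in [-1, 1] because sin(theta) can only produce values in that range. Since |2| > 1, arcsin(2) is undefined. There is no angle whose sine equals 2.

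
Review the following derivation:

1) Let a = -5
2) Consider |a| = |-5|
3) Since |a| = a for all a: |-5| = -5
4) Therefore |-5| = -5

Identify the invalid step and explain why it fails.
Step 3: Since |a| = a for all a: |-5| = -5

Step 3 incorrectly states that |a| = a for all a. The correct definition is |a| = a when a >= 0, and |a| = -a when a < 0. Since -5 < 0, we have |-5| = -(-5) = 5, not -5.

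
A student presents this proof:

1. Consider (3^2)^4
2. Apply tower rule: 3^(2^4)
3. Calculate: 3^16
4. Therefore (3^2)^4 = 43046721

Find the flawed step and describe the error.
Step 2: Apply tower rule: 3^(2^4)

Step 2 incorrectly states that (a^b)^c = a^(b^c). The correct rule is (a^b)^c = a^(b×c). The actual value is (3^2)^4 = 3^8 = 6561, not 3^16 = 43046721.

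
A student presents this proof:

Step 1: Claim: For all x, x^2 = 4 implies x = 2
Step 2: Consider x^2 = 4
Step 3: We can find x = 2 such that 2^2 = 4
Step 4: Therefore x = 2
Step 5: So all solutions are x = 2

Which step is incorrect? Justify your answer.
Step 4: Therefore x = 2

Step 4 incorrectly concludes that x = 2 is the only solution. The proof shows that x = 2 is A solution (existence), but does not show it is the ONLY solution (uniqueness). In fact, x = -2 is also a solution since (-2)^2 = 4. Finding one solution doesn't prove there are no others.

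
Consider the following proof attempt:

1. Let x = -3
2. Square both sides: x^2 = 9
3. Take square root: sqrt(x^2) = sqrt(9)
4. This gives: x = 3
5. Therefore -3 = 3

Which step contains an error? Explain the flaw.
Step 4: This gives: x = 3

Step 4 incorrectly states that sqrt(x^2) = x. The correct identity is sqrt(x^2) = |x|. Since x = -3 < 0, we have sqrt(x^2) = |-3| = 3, not x = -3.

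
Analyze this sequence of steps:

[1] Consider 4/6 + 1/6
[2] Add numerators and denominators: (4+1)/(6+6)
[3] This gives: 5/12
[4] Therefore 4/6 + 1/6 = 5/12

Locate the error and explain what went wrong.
Step 2: Add numerators and denominators: (4+1)/(6+6)

Step 2 incorrectly adds fractions by separately adding numerators and denominators. This is wrong. The correct method requires a common denominator: 4/6 + 1/6 = (4×6 + 1×6)/(6×6) = 30/36 = 5/6. The method used gives 5/12, which is different.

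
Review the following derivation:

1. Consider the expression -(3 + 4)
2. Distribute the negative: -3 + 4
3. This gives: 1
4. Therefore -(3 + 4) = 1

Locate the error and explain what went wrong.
Step 2: Distribute the negative: -3 + 4

Step 2 incorrectly distributes the negative sign. The correct distribution is -(3 + 4) = -3 - 4 = -7. The negative must be applied to both terms, not just the first. The error treats -(3 + 4) as -3 + 4, which equals 1 instead of -7.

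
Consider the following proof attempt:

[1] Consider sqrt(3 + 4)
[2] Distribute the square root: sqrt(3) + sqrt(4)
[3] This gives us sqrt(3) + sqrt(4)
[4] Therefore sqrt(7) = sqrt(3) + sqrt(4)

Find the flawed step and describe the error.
Step 2: Distribute the square root: sqrt(3) + sqrt(4)

Step 2 incorrectly 'distributes' the square root over addition. The square root function does not distribute: sqrt(a + b) ≠ sqrt(a) + sqrt(b). In fact, sqrt(3 + 4) = sqrt(7) ≈ 2.6458, while sqrt(3) + sqrt(4) ≈ 3.7321.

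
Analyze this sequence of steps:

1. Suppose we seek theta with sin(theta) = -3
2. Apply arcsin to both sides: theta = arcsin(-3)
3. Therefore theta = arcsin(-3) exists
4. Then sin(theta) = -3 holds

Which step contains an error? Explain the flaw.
Step 2: Apply arcsin to both sides: theta = arcsin(-3)

Step 2 applies arcsin to -3. However, arcsin(x) is only defined for x in [-1, 1] because sin(theta) can only produce values in that range. Since |-3| > 1, arcsin(-3) is undefined. There is no angle whose sine equals -3.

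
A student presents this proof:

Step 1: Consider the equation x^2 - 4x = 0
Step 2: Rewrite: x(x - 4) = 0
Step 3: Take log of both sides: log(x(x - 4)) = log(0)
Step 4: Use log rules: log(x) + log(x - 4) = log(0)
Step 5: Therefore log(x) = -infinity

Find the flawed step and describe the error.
Step 3: Take log of both sides: log(x(x - 4)) = log(0)

Step 3 takes the logarithm of both sides, resulting in log(0) on the right side. The logarithm is only defined for positive numbers; log(0) is undefined (approaches negative infinity). This operation is invalid.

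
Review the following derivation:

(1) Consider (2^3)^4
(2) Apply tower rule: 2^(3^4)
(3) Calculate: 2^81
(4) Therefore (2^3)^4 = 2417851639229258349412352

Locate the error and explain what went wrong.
Step 2: Apply tower rule: 2^(3^4)

Step 2 incorrectly states that (a^b)^c = a^(b^c). The correct rule is (a^b)^c = a^(b×c). The actual value is (2^3)^4 = 2^12 = 4096, not 2^81 = 2417851639229258349412352.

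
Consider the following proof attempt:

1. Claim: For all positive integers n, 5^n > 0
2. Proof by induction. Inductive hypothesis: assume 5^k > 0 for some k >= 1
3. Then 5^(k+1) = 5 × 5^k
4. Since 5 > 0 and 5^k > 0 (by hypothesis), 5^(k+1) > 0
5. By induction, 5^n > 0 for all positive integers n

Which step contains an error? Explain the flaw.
Step 5: By induction, 5^n > 0 for all positive integers n

Step 5 concludes the proof by induction, but no base case was ever established. A valid induction proof requires: (1) a base case proving 5^1 > 0, and (2) an inductive step showing IF 5^k > 0 THEN 5^(k+1) > 0. Steps 2-4 correctly establish the inductive step, but without the base case the conclusion in step 5 does not follow.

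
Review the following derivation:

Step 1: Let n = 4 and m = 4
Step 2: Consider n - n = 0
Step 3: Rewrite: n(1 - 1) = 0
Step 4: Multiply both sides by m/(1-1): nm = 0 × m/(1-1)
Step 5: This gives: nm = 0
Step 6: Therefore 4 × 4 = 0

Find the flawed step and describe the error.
Step 4: Multiply both sides by m/(1-1): nm = 0 × m/(1-1)

Step 4 multiplies both sides by m/(1-1). However, 1-1 = 0, so this is multiplication by m/0, which is undefined. We cannot multiply by an undefined expression.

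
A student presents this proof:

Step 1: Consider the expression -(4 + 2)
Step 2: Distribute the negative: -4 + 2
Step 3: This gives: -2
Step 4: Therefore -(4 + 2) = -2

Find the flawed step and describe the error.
Step 2: Distribute the negative: -4 + 2

Step 2 incorrectly distributes the negative sign. The correct distribution is -(4 + 2) = -4 - 2 = -6. The negative must be applied to both terms, not just the first. The error treats -(4 + 2) as -4 + 2, which equals -2 instead of -6.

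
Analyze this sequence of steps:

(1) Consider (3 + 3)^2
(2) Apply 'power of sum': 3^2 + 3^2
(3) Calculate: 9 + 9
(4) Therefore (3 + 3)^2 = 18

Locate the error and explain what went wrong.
Step 2: Apply 'power of sum': 3^2 + 3^2

Step 2 incorrectly applies a non-existent rule '(a+b)^n = a^n + b^n'. This is false in general. The correct expansion uses the binomial theorem. The actual value is (3 + 3)^2 = 6^2 = 36, not 18.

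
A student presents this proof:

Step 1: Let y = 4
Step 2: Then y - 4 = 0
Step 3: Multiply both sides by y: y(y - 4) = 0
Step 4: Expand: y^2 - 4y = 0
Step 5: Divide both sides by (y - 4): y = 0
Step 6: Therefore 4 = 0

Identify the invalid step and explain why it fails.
Step 5: Divide both sides by (y - 4): y = 0

Step 5 divides both sides by (y - 4). However, since y = 4, we have (y - 4) = 0. Division by zero is undefined, making this step invalid.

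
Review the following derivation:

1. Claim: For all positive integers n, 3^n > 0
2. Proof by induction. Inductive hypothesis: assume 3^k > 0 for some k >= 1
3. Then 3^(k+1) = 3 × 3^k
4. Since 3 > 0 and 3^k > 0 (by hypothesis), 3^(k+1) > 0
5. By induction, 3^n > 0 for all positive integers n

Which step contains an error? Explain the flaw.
Step 5: By induction, 3^n > 0 for all positive integers n

Step 5 concludes the proof by induction, but no base case was ever established. A valid induction proof requires: (1) a base case proving 3^1 > 0, and (2) an inductive step showing IF 3^k > 0 THEN 3^(k+1) > 0. Steps 2-4 correctly establish the inductive step, but without the base case the conclusion in step 5 does not follow.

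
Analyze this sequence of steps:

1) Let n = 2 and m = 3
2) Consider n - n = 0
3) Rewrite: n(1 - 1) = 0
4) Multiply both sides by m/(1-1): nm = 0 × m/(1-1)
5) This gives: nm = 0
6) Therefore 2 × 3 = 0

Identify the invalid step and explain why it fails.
Step 4: Multiply both sides by m/(1-1): nm = 0 × m/(1-1)

Step 4 multiplies both sides by m/(1-1). However, 1-1 = 0, so this is multiplication by m/0, which is undefined. We cannot multiply by an undefined expression.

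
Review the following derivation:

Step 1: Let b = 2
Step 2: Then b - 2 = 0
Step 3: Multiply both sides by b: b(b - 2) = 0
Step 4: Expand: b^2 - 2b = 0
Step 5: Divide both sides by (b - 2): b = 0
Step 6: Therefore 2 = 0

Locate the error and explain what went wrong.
Step 5: Divide both sides by (b - 2): b = 0

Step 5 divides both sides by (b - 2). However, since b = 2, we have (b - 2) = 0. Division by zero is undefined, making this step invalid.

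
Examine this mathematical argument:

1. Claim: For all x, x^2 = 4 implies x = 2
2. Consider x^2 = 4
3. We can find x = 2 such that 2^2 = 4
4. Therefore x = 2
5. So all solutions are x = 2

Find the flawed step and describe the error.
Step 4: Therefore x = 2

Step 4 incorrectly concludes that x = 2 is the only solution. The proof shows that x = 2 is A solution (existence), but does not show it is the ONLY solution (uniqueness). In fact, x = -2 is also a solution since (-2)^2 = 4. Finding one solution doesn't prove there are no others.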